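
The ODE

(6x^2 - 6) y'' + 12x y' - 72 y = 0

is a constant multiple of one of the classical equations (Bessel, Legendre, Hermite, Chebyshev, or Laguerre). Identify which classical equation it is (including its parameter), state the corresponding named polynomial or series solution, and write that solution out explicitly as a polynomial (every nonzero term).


All three coefficients share the factor -6; dividing through by -6 gives  (1 - x^2) y'' - 2x y' + 12 y = 0.
This matches the Legendre equation (1 - x^2) y'' - 2x y' + n(n+1) y = 0 (note the -2x y' term) with n(n+1) = 12, so n = 3; the polynomial solution is P_3(x).
With y = sum_k a_k x^k, matching x^k gives (k+2)(k+1) a_{k+2} = [k(k+1) - n(n+1)] a_k = (k - 3)(k + 4) a_k. The right side vanishes at k = 3, so the series with the parity of 3 terminates at degree 3.
Standard normalization (P_n(1) = 1): leading coefficient (2n)!/(2^n (n!)^2) = 720/(8*36) = 5/2, so a_3 = 5/2. Work downward with a_k = (k+1)(k+2) a_{k+2} / ((k - 3)(k + 4)):
  a_1 = (2)(3)(5/2) / ((1 - 3)(1 + 4)) = 15/(-10) = -3/2
Hence P_3(x) = 5 x^3/2 - 3 x/2.

P_3(x); series = 5 x^3/2 - 3 x/2


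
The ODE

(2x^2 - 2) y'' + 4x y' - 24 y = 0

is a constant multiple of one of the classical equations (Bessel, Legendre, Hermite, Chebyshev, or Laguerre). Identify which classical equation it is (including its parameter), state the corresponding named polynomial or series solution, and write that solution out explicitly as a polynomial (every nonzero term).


All three coefficients share the factor -2; dividing through by -2 gives  (1 - x^2) y'' - 2x y' + 12 y = 0.
This matches the Legendre equation (1 - x^2) y'' - 2x y' + n(n+1) y = 0 (note the -2x y' term) with n(n+1) = 12, so n = 3; the polynomial solution is P_3(x).
With y = sum_k a_k x^k, matching x^k gives (k+2)(k+1) a_{k+2} = [k(k+1) - n(n+1)] a_k = (k - 3)(k + 4) a_k. The right side vanishes at k = 3, so the series with the parity of 3 terminates at degree 3.
Standard normalization (P_n(1) = 1): leading coefficient (2n)!/(2^n (n!)^2) = 720/(8*36) = 5/2, so a_3 = 5/2. Work downward with a_k = (k+1)(k+2) a_{k+2} / ((k - 3)(k + 4)):
  a_1 = (2)(3)(5/2) / ((1 - 3)(1 + 4)) = 15/(-10) = -3/2
Hence P_3(x) = 5 x^3/2 - 3 x/2.

P_3(x); series = 5 x^3/2 - 3 x/2


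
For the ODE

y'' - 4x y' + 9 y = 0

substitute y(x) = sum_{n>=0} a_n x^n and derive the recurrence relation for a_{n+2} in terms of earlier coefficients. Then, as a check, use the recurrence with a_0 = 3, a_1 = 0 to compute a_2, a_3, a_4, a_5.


Substitute y = sum_n a_n x^n.
y''(x) has coefficient (n+2)(n+1) a_{n+2} at x^n;
-4 x y'(x) has coefficient -4 n a_n at x^n (shift);
9 y(x) has coefficient 9 a_n at x^n.
Matching x^n: (n+2)(n+1) a_{n+2} + (-4n + 9) a_n = 0.
Thus a_{n+2} = (4n - 9) / ((n+1)(n+2)) * a_n.

Check with a_0 = 3, a_1 = 0 (apply the recurrence for n = 0, 1, 2, 3): a_0 = 3, a_1 = 0, a_2 = -27/2, a_3 = 0, a_4 = 9/8, a_5 = 0.

a_(n+2) = (4n - 9) / ((n+1)(n+2)) * a_n; check: a_0 = 3, a_1 = 0, a_2 = -27/2, a_3 = 0, a_4 = 9/8, a_5 = 0


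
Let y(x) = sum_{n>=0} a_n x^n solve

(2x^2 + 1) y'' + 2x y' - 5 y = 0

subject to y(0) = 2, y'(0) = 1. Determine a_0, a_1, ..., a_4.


Ansatz: y(x) = sum_{n>=0} a_n x^n, so y'(x) = sum_{n>=1} n a_n x^(n-1) and y''(x) = sum_{n>=2} n(n-1) a_n x^(n-2).
Substitute into P(x) y'' + Q(x) y' + R(x) y = 0 with P(x) = 2x^2 + 1, Q(x) = 2x, R(x) = -5, and match powers of x.
Initial conditions: a_0 = 2, a_1 = 1.
Setting the coefficient of each power of x to zero and solving order by order (substituting the coefficients already found):
  x^0: 2 a_2 - 5 a_0 = 0  ->  2 a_2 = 5 a_0 = 10  ->  a_2 = 5
  x^1: 6 a_3 - 3 a_1 = 0  ->  6 a_3 = 3 a_1 = 3  ->  a_3 = 1/2
  x^2: 12 a_4 + 3 a_2 = 0  ->  12 a_4 = -3 a_2 = -15  ->  a_4 = -5/4
Truncated series: y(x) = 2 + x + 5 x^2 + (1/2) x^3 - (5/4) x^4 + O(x^5).

a_0 = 2; a_1 = 1; a_2 = 5; a_3 = 1/2; a_4 = -5/4


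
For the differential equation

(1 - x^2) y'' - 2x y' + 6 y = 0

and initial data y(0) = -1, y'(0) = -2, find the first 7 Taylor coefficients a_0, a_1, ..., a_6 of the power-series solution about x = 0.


Ansatz: y(x) = sum_{n>=0} a_n x^n, so y'(x) = sum_{n>=1} n a_n x^(n-1) and y''(x) = sum_{n>=2} n(n-1) a_n x^(n-2).
Substitute into P(x) y'' + Q(x) y' + R(x) y = 0 with P(x) = 1 - x^2, Q(x) = -2x, R(x) = 6, and match powers of x.
Initial conditions: a_0 = -1, a_1 = -2.
Setting the coefficient of each power of x to zero and solving order by order (substituting the coefficients already found):
  x^0: 2 a_2 + 6 a_0 = 0  ->  2 a_2 = -6 a_0 = 6  ->  a_2 = 3
  x^1: 6 a_3 + 4 a_1 = 0  ->  6 a_3 = -4 a_1 = 8  ->  a_3 = 4/3
  x^2: 12 a_4 = 0  ->  a_4 = 0
  x^3: 20 a_5 - 6 a_3 = 0  ->  20 a_5 = 6 a_3 = 8  ->  a_5 = 2/5
  x^4: 30 a_6 - 14 a_4 = 0  ->  30 a_6 = 14 a_4 = 0  ->  a_6 = 0
Truncated series: y(x) = -1 - 2 x + 3 x^2 + (4/3) x^3 + (2/5) x^5 + O(x^7).

a_0 = -1; a_1 = -2; a_2 = 3; a_3 = 4/3; a_4 = 0; a_5 = 2/5; a_6 = 0


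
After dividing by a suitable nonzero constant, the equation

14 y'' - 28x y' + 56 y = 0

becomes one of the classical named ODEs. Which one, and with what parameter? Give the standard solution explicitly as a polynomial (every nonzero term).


All three coefficients share the factor 14; dividing through by 14 gives  y'' - 2x y' + 4 y = 0.
This matches the Hermite equation y'' - 2x y' + 2n y = 0 with 2n = 4, so n = 2; the polynomial solution is H_2(x).
With y = sum_k a_k x^k, matching x^k gives (k+2)(k+1) a_{k+2} = 2(k - n) a_k = 2(k - 2) a_k. The right side vanishes at k = 2, so the series with the parity of 2 terminates at degree 2.
Standard normalization: leading coefficient of H_n is 2^n, so a_2 = 2^2 = 4. Work downward with a_k = (k+1)(k+2) a_{k+2} / (2(k - n)):
  a_0 = (1)(2)(4) / (2(0 - 2)) = 8/(-4) = -2
Hence H_2(x) = 4 x^2 - 2.

H_2(x); series = 4 x^2 - 2


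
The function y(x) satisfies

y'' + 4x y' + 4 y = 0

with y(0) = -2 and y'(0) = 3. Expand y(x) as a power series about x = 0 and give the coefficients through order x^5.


Ansatz: y(x) = sum_{n>=0} a_n x^n, so y'(x) = sum_{n>=1} n a_n x^(n-1) and y''(x) = sum_{n>=2} n(n-1) a_n x^(n-2).
Substitute into P(x) y'' + Q(x) y' + R(x) y = 0 with P(x) = 1, Q(x) = 4x, R(x) = 4, and match powers of x.
Initial conditions: a_0 = -2, a_1 = 3.
Setting the coefficient of each power of x to zero and solving order by order (substituting the coefficients already found):
  x^0: 2 a_2 + 4 a_0 = 0  ->  2 a_2 = -4 a_0 = 8  ->  a_2 = 4
  x^1: 6 a_3 + 8 a_1 = 0  ->  6 a_3 = -8 a_1 = -24  ->  a_3 = -4
  x^2: 12 a_4 + 12 a_2 = 0  ->  12 a_4 = -12 a_2 = -48  ->  a_4 = -4
  x^3: 20 a_5 + 16 a_3 = 0  ->  20 a_5 = -16 a_3 = 64  ->  a_5 = 16/5
Truncated series: y(x) = -2 + 3 x + 4 x^2 - 4 x^3 - 4 x^4 + (16/5) x^5 + O(x^6).

a_0 = -2; a_1 = 3; a_2 = 4; a_3 = -4; a_4 = -4; a_5 = 16/5


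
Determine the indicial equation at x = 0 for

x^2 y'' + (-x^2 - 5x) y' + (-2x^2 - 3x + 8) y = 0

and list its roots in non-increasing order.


Divide by x^2 to reach normal form y'' + P_1(x) y' + P_2(x) y = 0 with P_1(x) = -1 - 5/x and P_2(x) = -2 - 3/x + 8/x^2.
x = 0 is a singular point because the y'-coefficient -1 - 5/x has a pole at x = 0 and the y-coefficient -2 - 3/x + 8/x^2 has a pole at x = 0.
It is a regular singular point because x P_1(x) = p(x) = -x - 5 and x^2 P_2(x) = q(x) = -2x^2 - 3x + 8 are polynomials, hence analytic at x = 0.
p(0) = -5,  q(0) = 8.
Indicial equation: r(r-1) + p(0) r + q(0) = 0, i.e. r^2 + (p(0) - 1) r + q(0) = 0, i.e. r^2 - 6 r + 8 = 0.
Discriminant: (-6)^2 - 4(8) = 4, so r = (6 ± 2)/2.
Solving: r_1 = 4, r_2 = 2.

indicial: r^2 - 6 r + 8 = 0; roots r_1 = 4, r_2 = 2


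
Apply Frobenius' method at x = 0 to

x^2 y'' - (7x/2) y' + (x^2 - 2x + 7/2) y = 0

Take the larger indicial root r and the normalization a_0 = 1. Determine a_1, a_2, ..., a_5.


Write in Frobenius form y'' + (p(x)/x) y' + (q(x)/x^2) y = 0:
  p(x) = -7/2,  q(x) = x^2 - 2x + 7/2.
Indicial equation: r(r-1) + (-7/2) r + (7/2) = 0 -> roots r_1 = 7/2, r_2 = 1.
Take r = r_1 = 7/2. Let y(x) = x^r sum_{n>=0} a_n x^n with a_0 = 1.
Substitute y = x^r sum a_n x^n and match x^{r+n}. The recurrence is
  D(n) a_n - 2 a_{n-1} + 1 a_{n-2} = 0,  where D(n) = (r+n)(r+n-1) + (-7/2)(r+n) + (7/2).
  a_n = [2 a_{n-1} - 1 a_{n-2}] / D(n).
Since the indicial polynomial factors as (r - r_1)(r - r_2), D(n) = (r_1 + n - r_1)(r_1 + n - r_2) = n(n + 5/2).
Evaluating step by step (a_0 = 1):
  n = 1: D(1) = 1(1 + 5/2) = 7/2; numerator = 2(1) = 2; a_1 = (2)/(7/2) = 4/7
  n = 2: D(2) = 2(2 + 5/2) = 9; numerator = 2(4/7) - 1(1) = 1/7; a_2 = (1/7)/(9) = 1/63
  n = 3: D(3) = 3(3 + 5/2) = 33/2; numerator = 2(1/63) - 1(4/7) = -34/63; a_3 = (-34/63)/(33/2) = -68/2079
  n = 4: D(4) = 4(4 + 5/2) = 26; numerator = 2(-68/2079) - 1(1/63) = -169/2079; a_4 = (-169/2079)/(26) = -13/4158
  n = 5: D(5) = 5(5 + 5/2) = 75/2; numerator = 2(-13/4158) - 1(-68/2079) = 5/189; a_5 = (5/189)/(75/2) = 2/2835

r = 7/2; a_0 = 1; a_1 = 4/7; a_2 = 1/63; a_3 = -68/2079; a_4 = -13/4158; a_5 = 2/2835


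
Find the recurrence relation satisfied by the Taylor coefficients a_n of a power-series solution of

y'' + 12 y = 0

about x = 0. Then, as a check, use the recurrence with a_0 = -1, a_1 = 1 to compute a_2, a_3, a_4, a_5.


Substitute y = sum_n a_n x^n into y'' + (const) y = 0.
y''(x) = sum_{n>=0} (n+2)(n+1) a_{n+2} x^n.
The ODE becomes sum_n [(n+2)(n+1) a_{n+2} + 12 a_n] x^n = 0.
Setting each coefficient to zero gives the recurrence:
  (n+2)(n+1) a_{n+2} + 12 a_n = 0,
  a_{n+2} = -12 / ((n+1)(n+2)) a_n.

Check with a_0 = -1, a_1 = 1 (apply the recurrence for n = 0, 1, 2, 3): a_0 = -1, a_1 = 1, a_2 = 6, a_3 = -2, a_4 = -6, a_5 = 6/5.

a_{n+2} = -12/((n+1)(n+2)) * a_n; check: a_0 = -1, a_1 = 1, a_2 = 6, a_3 = -2, a_4 = -6, a_5 = 6/5


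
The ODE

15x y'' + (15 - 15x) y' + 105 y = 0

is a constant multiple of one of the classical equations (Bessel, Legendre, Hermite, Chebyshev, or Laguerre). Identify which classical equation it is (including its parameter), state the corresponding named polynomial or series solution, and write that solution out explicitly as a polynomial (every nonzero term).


All three coefficients share the factor 15; dividing through by 15 gives  x y'' + (1 - x) y' + 7 y = 0.
This matches the Laguerre equation x y'' + (1 - x) y' + n y = 0 with n = 7; the polynomial solution is L_7(x).
With y = sum_k a_k x^k, matching x^k gives (k+1)k a_{k+1} + (k+1) a_{k+1} - k a_k + n a_k = 0, i.e. (k+1)^2 a_{k+1} = (k - n) a_k = (k - 7) a_k. The right side vanishes at k = 7, so the series terminates at degree 7.
Standard normalization L_n(0) = 1 gives a_0 = 1. Work upward with a_{k+1} = (k - 7) a_k / (k+1)^2:
  a_1 = (0 - 7)(1) / 1^2 = -7/1 = -7
  a_2 = (1 - 7)(-7) / 2^2 = 42/4 = 21/2
  a_3 = (2 - 7)(21/2) / 3^2 = (-105/2)/9 = -35/6
  a_4 = (3 - 7)(-35/6) / 4^2 = (70/3)/16 = 35/24
  a_5 = (4 - 7)(35/24) / 5^2 = (-35/8)/25 = -7/40
  a_6 = (5 - 7)(-7/40) / 6^2 = (7/20)/36 = 7/720
  a_7 = (6 - 7)(7/720) / 7^2 = (-7/720)/49 = -1/5040
Hence L_7(x) = -x^7/5040 + 7 x^6/720 - 7 x^5/40 + 35 x^4/24 - 35 x^3/6 + 21 x^2/2 - 7 x + 1.

L_7(x); series = -x^7/5040 + 7 x^6/720 - 7 x^5/40 + 35 x^4/24 - 35 x^3/6 + 21 x^2/2 - 7 x + 1


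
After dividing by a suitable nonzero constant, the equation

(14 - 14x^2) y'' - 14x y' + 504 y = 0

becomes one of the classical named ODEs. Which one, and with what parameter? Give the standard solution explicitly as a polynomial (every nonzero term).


All three coefficients share the factor 14; dividing through by 14 gives  (1 - x^2) y'' - x y' + 36 y = 0.
This matches the Chebyshev equation (1 - x^2) y'' - x y' + n^2 y = 0 (note the -x y' term, not -2x y') with n^2 = 36, so n = 6; the polynomial solution is T_6(x).
With y = sum_k a_k x^k, matching x^k gives (k+2)(k+1) a_{k+2} = (k^2 - n^2) a_k = (k - 6)(k + 6) a_k. The right side vanishes at k = 6, so the series with the parity of 6 terminates at degree 6.
Standard normalization: leading coefficient of T_n is 2^(n-1), so a_6 = 2^5 = 32. Work downward with a_k = (k+1)(k+2) a_{k+2} / ((k - 6)(k + 6)):
  a_4 = (5)(6)(32) / ((4 - 6)(4 + 6)) = 960/(-20) = -48
  a_2 = (3)(4)(-48) / ((2 - 6)(2 + 6)) = -576/(-32) = 18
  a_0 = (1)(2)(18) / ((0 - 6)(0 + 6)) = 36/(-36) = -1
Hence T_6(x) = 32 x^6 - 48 x^4 + 18 x^2 - 1.

T_6(x); series = 32 x^6 - 48 x^4 + 18 x^2 - 1


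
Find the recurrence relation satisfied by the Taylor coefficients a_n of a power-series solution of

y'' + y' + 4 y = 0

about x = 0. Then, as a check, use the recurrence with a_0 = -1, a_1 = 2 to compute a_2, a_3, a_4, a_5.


Substitute y = sum_n a_n x^n.
y''(x) has coefficient (n+2)(n+1) a_{n+2} at x^n;
y'(x) has coefficient (n+1) a_{n+1} at x^n;
4 y(x) has coefficient 4 a_n at x^n.
Matching x^n: (n+2)(n+1) a_{n+2} + (n+1) a_{n+1} + 4 a_n = 0.
Thus a_{n+2} = [-(n+1) a_{n+1} - 4 a_n] / ((n+1)(n+2)).

Check with a_0 = -1, a_1 = 2 (apply the recurrence for n = 0, 1, 2, 3): a_0 = -1, a_1 = 2, a_2 = 1, a_3 = -5/3, a_4 = 1/12, a_5 = 19/60.

a_(n+2) = [-(n+1) a_(n+1) - 4 a_n] / ((n+1)(n+2)); check: a_0 = -1, a_1 = 2, a_2 = 1, a_3 = -5/3, a_4 = 1/12, a_5 = 19/60


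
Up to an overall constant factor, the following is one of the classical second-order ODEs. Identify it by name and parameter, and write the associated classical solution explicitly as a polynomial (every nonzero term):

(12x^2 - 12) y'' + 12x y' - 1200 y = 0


All three coefficients share the factor -12; dividing through by -12 gives  (1 - x^2) y'' - x y' + 100 y = 0.
This matches the Chebyshev equation (1 - x^2) y'' - x y' + n^2 y = 0 (note the -x y' term, not -2x y') with n^2 = 100, so n = 10; the polynomial solution is T_10(x).
With y = sum_k a_k x^k, matching x^k gives (k+2)(k+1) a_{k+2} = (k^2 - n^2) a_k = (k - 10)(k + 10) a_k. The right side vanishes at k = 10, so the series with the parity of 10 terminates at degree 10.
Standard normalization: leading coefficient of T_n is 2^(n-1), so a_10 = 2^9 = 512. Work downward with a_k = (k+1)(k+2) a_{k+2} / ((k - 10)(k + 10)):
  a_8 = (9)(10)(512) / ((8 - 10)(8 + 10)) = 46080/(-36) = -1280
  a_6 = (7)(8)(-1280) / ((6 - 10)(6 + 10)) = -71680/(-64) = 1120
  a_4 = (5)(6)(1120) / ((4 - 10)(4 + 10)) = 33600/(-84) = -400
  a_2 = (3)(4)(-400) / ((2 - 10)(2 + 10)) = -4800/(-96) = 50
  a_0 = (1)(2)(50) / ((0 - 10)(0 + 10)) = 100/(-100) = -1
Hence T_10(x) = 512 x^10 - 1280 x^8 + 1120 x^6 - 400 x^4 + 50 x^2 - 1.

T_10(x); series = 512 x^10 - 1280 x^8 + 1120 x^6 - 400 x^4 + 50 x^2 - 1


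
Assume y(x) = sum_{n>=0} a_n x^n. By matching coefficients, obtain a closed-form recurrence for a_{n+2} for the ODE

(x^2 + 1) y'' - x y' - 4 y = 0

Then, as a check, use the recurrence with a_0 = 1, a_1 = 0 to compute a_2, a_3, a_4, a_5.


Substitute y = sum_n a_n x^n.
(1 + 1 x^2) y'' contributes (n+2)(n+1) a_{n+2} + n(n-1) a_n at x^n.
-x y'(x) contributes -n a_n at x^n.
-4 y(x) contributes -4 a_n at x^n.
Matching x^n: (n+2)(n+1) a_{n+2} + (n(n-1) - n - 4) a_n = 0.
Thus a_{n+2} = (-n(n-1) + n + 4) / ((n+1)(n+2)) * a_n.

Check with a_0 = 1, a_1 = 0 (apply the recurrence for n = 0, 1, 2, 3): a_0 = 1, a_1 = 0, a_2 = 2, a_3 = 0, a_4 = 2/3, a_5 = 0.

a_(n+2) = (-n(n-1) + n + 4) / ((n+1)(n+2)) * a_n; check: a_0 = 1, a_1 = 0, a_2 = 2, a_3 = 0, a_4 = 2/3, a_5 = 0


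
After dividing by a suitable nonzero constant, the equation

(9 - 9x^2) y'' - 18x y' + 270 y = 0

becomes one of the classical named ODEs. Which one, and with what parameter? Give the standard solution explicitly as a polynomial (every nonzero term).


All three coefficients share the factor 9; dividing through by 9 gives  (1 - x^2) y'' - 2x y' + 30 y = 0.
This matches the Legendre equation (1 - x^2) y'' - 2x y' + n(n+1) y = 0 (note the -2x y' term) with n(n+1) = 30, so n = 5; the polynomial solution is P_5(x).
With y = sum_k a_k x^k, matching x^k gives (k+2)(k+1) a_{k+2} = [k(k+1) - n(n+1)] a_k = (k - 5)(k + 6) a_k. The right side vanishes at k = 5, so the series with the parity of 5 terminates at degree 5.
Standard normalization (P_n(1) = 1): leading coefficient (2n)!/(2^n (n!)^2) = 3628800/(32*14400) = 63/8, so a_5 = 63/8. Work downward with a_k = (k+1)(k+2) a_{k+2} / ((k - 5)(k + 6)):
  a_3 = (4)(5)(63/8) / ((3 - 5)(3 + 6)) = (315/2)/(-18) = -35/4
  a_1 = (2)(3)(-35/4) / ((1 - 5)(1 + 6)) = (-105/2)/(-28) = 15/8
Hence P_5(x) = 63 x^5/8 - 35 x^3/4 + 15 x/8.

P_5(x); series = 63 x^5/8 - 35 x^3/4 + 15 x/8


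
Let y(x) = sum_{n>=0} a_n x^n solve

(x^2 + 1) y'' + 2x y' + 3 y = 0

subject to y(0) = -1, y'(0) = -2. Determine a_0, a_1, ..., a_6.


Ansatz: y(x) = sum_{n>=0} a_n x^n, so y'(x) = sum_{n>=1} n a_n x^(n-1) and y''(x) = sum_{n>=2} n(n-1) a_n x^(n-2).
Substitute into P(x) y'' + Q(x) y' + R(x) y = 0 with P(x) = x^2 + 1, Q(x) = 2x, R(x) = 3, and match powers of x.
Initial conditions: a_0 = -1, a_1 = -2.
Setting the coefficient of each power of x to zero and solving order by order (substituting the coefficients already found):
  x^0: 2 a_2 + 3 a_0 = 0  ->  2 a_2 = -3 a_0 = 3  ->  a_2 = 3/2
  x^1: 6 a_3 + 5 a_1 = 0  ->  6 a_3 = -5 a_1 = 10  ->  a_3 = 5/3
  x^2: 12 a_4 + 9 a_2 = 0  ->  12 a_4 = -9 a_2 = -27/2  ->  a_4 = -9/8
  x^3: 20 a_5 + 15 a_3 = 0  ->  20 a_5 = -15 a_3 = -25  ->  a_5 = -5/4
  x^4: 30 a_6 + 23 a_4 = 0  ->  30 a_6 = -23 a_4 = 207/8  ->  a_6 = 69/80
Truncated series: y(x) = -1 - 2 x + (3/2) x^2 + (5/3) x^3 - (9/8) x^4 - (5/4) x^5 + (69/80) x^6 + O(x^7).

a_0 = -1; a_1 = -2; a_2 = 3/2; a_3 = 5/3; a_4 = -9/8; a_5 = -5/4; a_6 = 69/80


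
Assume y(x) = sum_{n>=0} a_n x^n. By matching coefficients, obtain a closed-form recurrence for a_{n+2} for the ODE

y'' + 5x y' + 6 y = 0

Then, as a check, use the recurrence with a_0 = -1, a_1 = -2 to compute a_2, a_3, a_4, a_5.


Substitute y = sum_n a_n x^n.
y''(x) has coefficient (n+2)(n+1) a_{n+2} at x^n;
5 x y'(x) has coefficient 5 n a_n at x^n (shift);
6 y(x) has coefficient 6 a_n at x^n.
Matching x^n: (n+2)(n+1) a_{n+2} + (5n + 6) a_n = 0.
Thus a_{n+2} = (-5n - 6) / ((n+1)(n+2)) * a_n.

Check with a_0 = -1, a_1 = -2 (apply the recurrence for n = 0, 1, 2, 3): a_0 = -1, a_1 = -2, a_2 = 3, a_3 = 11/3, a_4 = -4, a_5 = -77/20.

a_(n+2) = (-5n - 6) / ((n+1)(n+2)) * a_n; check: a_0 = -1, a_1 = -2, a_2 = 3, a_3 = 11/3, a_4 = -4, a_5 = -77/20


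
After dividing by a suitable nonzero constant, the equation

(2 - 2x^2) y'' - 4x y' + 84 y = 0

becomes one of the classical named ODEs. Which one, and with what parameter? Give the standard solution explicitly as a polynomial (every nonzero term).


All three coefficients share the factor 2; dividing through by 2 gives  (1 - x^2) y'' - 2x y' + 42 y = 0.
This matches the Legendre equation (1 - x^2) y'' - 2x y' + n(n+1) y = 0 (note the -2x y' term) with n(n+1) = 42, so n = 6; the polynomial solution is P_6(x).
With y = sum_k a_k x^k, matching x^k gives (k+2)(k+1) a_{k+2} = [k(k+1) - n(n+1)] a_k = (k - 6)(k + 7) a_k. The right side vanishes at k = 6, so the series with the parity of 6 terminates at degree 6.
Standard normalization (P_n(1) = 1): leading coefficient (2n)!/(2^n (n!)^2) = 479001600/(64*518400) = 231/16, so a_6 = 231/16. Work downward with a_k = (k+1)(k+2) a_{k+2} / ((k - 6)(k + 7)):
  a_4 = (5)(6)(231/16) / ((4 - 6)(4 + 7)) = (3465/8)/(-22) = -315/16
  a_2 = (3)(4)(-315/16) / ((2 - 6)(2 + 7)) = (-945/4)/(-36) = 105/16
  a_0 = (1)(2)(105/16) / ((0 - 6)(0 + 7)) = (105/8)/(-42) = -5/16
Hence P_6(x) = 231 x^6/16 - 315 x^4/16 + 105 x^2/16 - 5/16.

P_6(x); series = 231 x^6/16 - 315 x^4/16 + 105 x^2/16 - 5/16


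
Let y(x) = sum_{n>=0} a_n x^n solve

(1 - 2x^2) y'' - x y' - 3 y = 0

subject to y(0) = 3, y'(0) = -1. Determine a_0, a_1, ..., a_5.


Ansatz: y(x) = sum_{n>=0} a_n x^n, so y'(x) = sum_{n>=1} n a_n x^(n-1) and y''(x) = sum_{n>=2} n(n-1) a_n x^(n-2).
Substitute into P(x) y'' + Q(x) y' + R(x) y = 0 with P(x) = 1 - 2x^2, Q(x) = -x, R(x) = -3, and match powers of x.
Initial conditions: a_0 = 3, a_1 = -1.
Setting the coefficient of each power of x to zero and solving order by order (substituting the coefficients already found):
  x^0: 2 a_2 - 3 a_0 = 0  ->  2 a_2 = 3 a_0 = 9  ->  a_2 = 9/2
  x^1: 6 a_3 - 4 a_1 = 0  ->  6 a_3 = 4 a_1 = -4  ->  a_3 = -2/3
  x^2: 12 a_4 - 9 a_2 = 0  ->  12 a_4 = 9 a_2 = 81/2  ->  a_4 = 27/8
  x^3: 20 a_5 - 18 a_3 = 0  ->  20 a_5 = 18 a_3 = -12  ->  a_5 = -3/5
Truncated series: y(x) = 3 - x + (9/2) x^2 - (2/3) x^3 + (27/8) x^4 - (3/5) x^5 + O(x^6).

a_0 = 3; a_1 = -1; a_2 = 9/2; a_3 = -2/3; a_4 = 27/8; a_5 = -3/5


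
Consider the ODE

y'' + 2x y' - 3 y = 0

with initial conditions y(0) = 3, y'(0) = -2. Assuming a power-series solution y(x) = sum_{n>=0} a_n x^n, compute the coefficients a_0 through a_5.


Ansatz: y(x) = sum_{n>=0} a_n x^n, so y'(x) = sum_{n>=1} n a_n x^(n-1) and y''(x) = sum_{n>=2} n(n-1) a_n x^(n-2).
Substitute into P(x) y'' + Q(x) y' + R(x) y = 0 with P(x) = 1, Q(x) = 2x, R(x) = -3, and match powers of x.
Initial conditions: a_0 = 3, a_1 = -2.
Setting the coefficient of each power of x to zero and solving order by order (substituting the coefficients already found):
  x^0: 2 a_2 - 3 a_0 = 0  ->  2 a_2 = 3 a_0 = 9  ->  a_2 = 9/2
  x^1: 6 a_3 - a_1 = 0  ->  6 a_3 = a_1 = -2  ->  a_3 = -1/3
  x^2: 12 a_4 + a_2 = 0  ->  12 a_4 = -a_2 = -9/2  ->  a_4 = -3/8
  x^3: 20 a_5 + 3 a_3 = 0  ->  20 a_5 = -3 a_3 = 1  ->  a_5 = 1/20
Truncated series: y(x) = 3 - 2 x + (9/2) x^2 - (1/3) x^3 - (3/8) x^4 + (1/20) x^5 + O(x^6).

a_0 = 3; a_1 = -2; a_2 = 9/2; a_3 = -1/3; a_4 = -3/8; a_5 = 1/20


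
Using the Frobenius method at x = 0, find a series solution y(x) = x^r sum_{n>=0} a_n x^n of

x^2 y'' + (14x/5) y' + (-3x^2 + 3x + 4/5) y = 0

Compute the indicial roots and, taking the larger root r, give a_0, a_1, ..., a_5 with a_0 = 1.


Write in Frobenius form y'' + (p(x)/x) y' + (q(x)/x^2) y = 0:
  p(x) = 14/5,  q(x) = -3x^2 + 3x + 4/5.
Indicial equation: r(r-1) + (14/5) r + (4/5) = 0 -> roots r_1 = -4/5, r_2 = -1.
Take r = r_1 = -4/5. Let y(x) = x^r sum_{n>=0} a_n x^n with a_0 = 1.
Substitute y = x^r sum a_n x^n and match x^{r+n}. The recurrence is
  D(n) a_n + 3 a_{n-1} - 3 a_{n-2} = 0,  where D(n) = (r+n)(r+n-1) + (14/5)(r+n) + (4/5).
  a_n = [-3 a_{n-1} + 3 a_{n-2}] / D(n).
Since the indicial polynomial factors as (r - r_1)(r - r_2), D(n) = (r_1 + n - r_1)(r_1 + n - r_2) = n(n + 1/5).
Evaluating step by step (a_0 = 1):
  n = 1: D(1) = 1(1 + 1/5) = 6/5; numerator = -3(1) = -3; a_1 = (-3)/(6/5) = -5/2
  n = 2: D(2) = 2(2 + 1/5) = 22/5; numerator = -3(-5/2) + 3(1) = 21/2; a_2 = (21/2)/(22/5) = 105/44
  n = 3: D(3) = 3(3 + 1/5) = 48/5; numerator = -3(105/44) + 3(-5/2) = -645/44; a_3 = (-645/44)/(48/5) = -1075/704
  n = 4: D(4) = 4(4 + 1/5) = 84/5; numerator = -3(-1075/704) + 3(105/44) = 8265/704; a_4 = (8265/704)/(84/5) = 13775/19712
  n = 5: D(5) = 5(5 + 1/5) = 26; numerator = -3(13775/19712) + 3(-1075/704) = -131625/19712; a_5 = (-131625/19712)/(26) = -10125/39424

r = -4/5; a_0 = 1; a_1 = -5/2; a_2 = 105/44; a_3 = -1075/704; a_4 = 13775/19712; a_5 = -10125/39424


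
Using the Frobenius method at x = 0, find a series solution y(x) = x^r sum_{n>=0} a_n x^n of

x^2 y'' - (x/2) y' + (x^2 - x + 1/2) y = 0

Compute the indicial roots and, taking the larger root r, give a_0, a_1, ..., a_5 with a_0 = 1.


Write in Frobenius form y'' + (p(x)/x) y' + (q(x)/x^2) y = 0:
  p(x) = -1/2,  q(x) = x^2 - x + 1/2.
Indicial equation: r(r-1) + (-1/2) r + (1/2) = 0 -> roots r_1 = 1, r_2 = 1/2.
Take r = r_1 = 1. Let y(x) = x^r sum_{n>=0} a_n x^n with a_0 = 1.
Substitute y = x^r sum a_n x^n and match x^{r+n}. The recurrence is
  D(n) a_n - 1 a_{n-1} + 1 a_{n-2} = 0,  where D(n) = (r+n)(r+n-1) + (-1/2)(r+n) + (1/2).
  a_n = [1 a_{n-1} - 1 a_{n-2}] / D(n).
Since the indicial polynomial factors as (r - r_1)(r - r_2), D(n) = (r_1 + n - r_1)(r_1 + n - r_2) = n(n + 1/2).
Evaluating step by step (a_0 = 1):
  n = 1: D(1) = 1(1 + 1/2) = 3/2; numerator = 1(1) = 1; a_1 = (1)/(3/2) = 2/3
  n = 2: D(2) = 2(2 + 1/2) = 5; numerator = 1(2/3) - 1(1) = -1/3; a_2 = (-1/3)/(5) = -1/15
  n = 3: D(3) = 3(3 + 1/2) = 21/2; numerator = 1(-1/15) - 1(2/3) = -11/15; a_3 = (-11/15)/(21/2) = -22/315
  n = 4: D(4) = 4(4 + 1/2) = 18; numerator = 1(-22/315) - 1(-1/15) = -1/315; a_4 = (-1/315)/(18) = -1/5670
  n = 5: D(5) = 5(5 + 1/2) = 55/2; numerator = 1(-1/5670) - 1(-22/315) = 79/1134; a_5 = (79/1134)/(55/2) = 79/31185

r = 1; a_0 = 1; a_1 = 2/3; a_2 = -1/15; a_3 = -22/315; a_4 = -1/5670; a_5 = 79/31185


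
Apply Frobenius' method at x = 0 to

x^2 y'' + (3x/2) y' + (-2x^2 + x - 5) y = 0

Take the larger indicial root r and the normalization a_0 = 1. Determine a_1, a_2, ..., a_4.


Write in Frobenius form y'' + (p(x)/x) y' + (q(x)/x^2) y = 0:
  p(x) = 3/2,  q(x) = -2x^2 + x - 5.
Indicial equation: r(r-1) + (3/2) r + (-5) = 0 -> roots r_1 = 2, r_2 = -5/2.
Take r = r_1 = 2. Let y(x) = x^r sum_{n>=0} a_n x^n with a_0 = 1.
Substitute y = x^r sum a_n x^n and match x^{r+n}. The recurrence is
  D(n) a_n + 1 a_{n-1} - 2 a_{n-2} = 0,  where D(n) = (r+n)(r+n-1) + (3/2)(r+n) + (-5).
  a_n = [-1 a_{n-1} + 2 a_{n-2}] / D(n).
Since the indicial polynomial factors as (r - r_1)(r - r_2), D(n) = (r_1 + n - r_1)(r_1 + n - r_2) = n(n + 9/2).
Evaluating step by step (a_0 = 1):
  n = 1: D(1) = 1(1 + 9/2) = 11/2; numerator = -1(1) = -1; a_1 = (-1)/(11/2) = -2/11
  n = 2: D(2) = 2(2 + 9/2) = 13; numerator = -1(-2/11) + 2(1) = 24/11; a_2 = (24/11)/(13) = 24/143
  n = 3: D(3) = 3(3 + 9/2) = 45/2; numerator = -1(24/143) + 2(-2/11) = -76/143; a_3 = (-76/143)/(45/2) = -152/6435
  n = 4: D(4) = 4(4 + 9/2) = 34; numerator = -1(-152/6435) + 2(24/143) = 2312/6435; a_4 = (2312/6435)/(34) = 68/6435

r = 2; a_0 = 1; a_1 = -2/11; a_2 = 24/143; a_3 = -152/6435; a_4 = 68/6435


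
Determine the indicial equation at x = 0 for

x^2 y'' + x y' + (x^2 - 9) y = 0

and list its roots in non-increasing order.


Divide by x^2 to reach normal form y'' + P_1(x) y' + P_2(x) y = 0 with P_1(x) = 1/x and P_2(x) = 1 - 9/x^2.
x = 0 is a singular point because the y'-coefficient 1/x has a pole at x = 0 and the y-coefficient 1 - 9/x^2 has a pole at x = 0.
It is a regular singular point because x P_1(x) = p(x) = 1 and x^2 P_2(x) = q(x) = x^2 - 9 are polynomials, hence analytic at x = 0.
p(0) = 1,  q(0) = -9.
Indicial equation: r(r-1) + p(0) r + q(0) = 0, i.e. r^2 + (p(0) - 1) r + q(0) = 0, i.e. r^2 - 9 = 0.
Discriminant: (0)^2 - 4(-9) = 36, so r = (0 ± 6)/2.
Solving: r_1 = 3, r_2 = -3.

indicial: r^2 - 9 = 0; roots r_1 = 3, r_2 = -3


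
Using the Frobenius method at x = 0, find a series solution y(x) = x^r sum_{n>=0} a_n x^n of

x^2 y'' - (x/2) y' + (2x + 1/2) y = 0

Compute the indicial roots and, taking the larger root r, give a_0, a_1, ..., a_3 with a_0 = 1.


Write in Frobenius form y'' + (p(x)/x) y' + (q(x)/x^2) y = 0:
  p(x) = -1/2,  q(x) = 2x + 1/2.
Indicial equation: r(r-1) + (-1/2) r + (1/2) = 0 -> roots r_1 = 1, r_2 = 1/2.
Take r = r_1 = 1. Let y(x) = x^r sum_{n>=0} a_n x^n with a_0 = 1.
Substitute y = x^r sum a_n x^n and match x^{r+n}. The recurrence is
  D(n) a_n + 2 a_{n-1} = 0,  where D(n) = (r+n)(r+n-1) + (-1/2)(r+n) + (1/2).
  a_n = -2 / D(n) * a_{n-1}.
Since the indicial polynomial factors as (r - r_1)(r - r_2), D(n) = (r_1 + n - r_1)(r_1 + n - r_2) = n(n + 1/2).
Evaluating step by step (a_0 = 1):
  n = 1: D(1) = 1(1 + 1/2) = 3/2; numerator = -2(1) = -2; a_1 = (-2)/(3/2) = -4/3
  n = 2: D(2) = 2(2 + 1/2) = 5; numerator = -2(-4/3) = 8/3; a_2 = (8/3)/(5) = 8/15
  n = 3: D(3) = 3(3 + 1/2) = 21/2; numerator = -2(8/15) = -16/15; a_3 = (-16/15)/(21/2) = -32/315

r = 1; a_0 = 1; a_1 = -4/3; a_2 = 8/15; a_3 = -32/315


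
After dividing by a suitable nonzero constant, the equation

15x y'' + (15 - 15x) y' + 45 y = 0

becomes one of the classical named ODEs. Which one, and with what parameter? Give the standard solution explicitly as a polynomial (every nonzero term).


All three coefficients share the factor 15; dividing through by 15 gives  x y'' + (1 - x) y' + 3 y = 0.
This matches the Laguerre equation x y'' + (1 - x) y' + n y = 0 with n = 3; the polynomial solution is L_3(x).
With y = sum_k a_k x^k, matching x^k gives (k+1)k a_{k+1} + (k+1) a_{k+1} - k a_k + n a_k = 0, i.e. (k+1)^2 a_{k+1} = (k - n) a_k = (k - 3) a_k. The right side vanishes at k = 3, so the series terminates at degree 3.
Standard normalization L_n(0) = 1 gives a_0 = 1. Work upward with a_{k+1} = (k - 3) a_k / (k+1)^2:
  a_1 = (0 - 3)(1) / 1^2 = -3/1 = -3
  a_2 = (1 - 3)(-3) / 2^2 = 6/4 = 3/2
  a_3 = (2 - 3)(3/2) / 3^2 = (-3/2)/9 = -1/6
Hence L_3(x) = -x^3/6 + 3 x^2/2 - 3 x + 1.

L_3(x); series = -x^3/6 + 3 x^2/2 - 3 x + 1


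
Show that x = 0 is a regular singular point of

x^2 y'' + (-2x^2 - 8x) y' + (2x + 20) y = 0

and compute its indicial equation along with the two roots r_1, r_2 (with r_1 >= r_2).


Divide by x^2 to reach normal form y'' + P_1(x) y' + P_2(x) y = 0 with P_1(x) = -2 - 8/x and P_2(x) = 2/x + 20/x^2.
x = 0 is a singular point because the y'-coefficient -2 - 8/x has a pole at x = 0 and the y-coefficient 2/x + 20/x^2 has a pole at x = 0.
It is a regular singular point because x P_1(x) = p(x) = -2x - 8 and x^2 P_2(x) = q(x) = 2x + 20 are polynomials, hence analytic at x = 0.
p(0) = -8,  q(0) = 20.
Indicial equation: r(r-1) + p(0) r + q(0) = 0, i.e. r^2 + (p(0) - 1) r + q(0) = 0, i.e. r^2 - 9 r + 20 = 0.
Discriminant: (-9)^2 - 4(20) = 1, so r = (9 ± 1)/2.
Solving: r_1 = 5, r_2 = 4.

indicial: r^2 - 9 r + 20 = 0; roots r_1 = 5, r_2 = 4


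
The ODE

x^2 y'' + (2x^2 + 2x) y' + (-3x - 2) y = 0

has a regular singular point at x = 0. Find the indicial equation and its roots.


Divide by x^2 to reach normal form y'' + P_1(x) y' + P_2(x) y = 0 with P_1(x) = 2 + 2/x and P_2(x) = -3/x - 2/x^2.
x = 0 is a singular point because the y'-coefficient 2 + 2/x has a pole at x = 0 and the y-coefficient -3/x - 2/x^2 has a pole at x = 0.
It is a regular singular point because x P_1(x) = p(x) = 2x + 2 and x^2 P_2(x) = q(x) = -3x - 2 are polynomials, hence analytic at x = 0.
p(0) = 2,  q(0) = -2.
Indicial equation: r(r-1) + p(0) r + q(0) = 0, i.e. r^2 + (p(0) - 1) r + q(0) = 0, i.e. r^2 + 1 r - 2 = 0.
Discriminant: (1)^2 - 4(-2) = 9, so r = (-1 ± 3)/2.
Solving: r_1 = 1, r_2 = -2.

indicial: r^2 + 1 r - 2 = 0; roots r_1 = 1, r_2 = -2


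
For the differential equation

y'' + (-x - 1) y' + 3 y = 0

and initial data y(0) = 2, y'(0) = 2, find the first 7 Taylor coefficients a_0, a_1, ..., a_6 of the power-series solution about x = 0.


Ansatz: y(x) = sum_{n>=0} a_n x^n, so y'(x) = sum_{n>=1} n a_n x^(n-1) and y''(x) = sum_{n>=2} n(n-1) a_n x^(n-2).
Substitute into P(x) y'' + Q(x) y' + R(x) y = 0 with P(x) = 1, Q(x) = -x - 1, R(x) = 3, and match powers of x.
Initial conditions: a_0 = 2, a_1 = 2.
Setting the coefficient of each power of x to zero and solving order by order (substituting the coefficients already found):
  x^0: 2 a_2 - a_1 + 3 a_0 = 0  ->  2 a_2 = a_1 - 3 a_0 = -4  ->  a_2 = -2
  x^1: 6 a_3 - 2 a_2 + 2 a_1 = 0  ->  6 a_3 = 2 a_2 - 2 a_1 = -8  ->  a_3 = -4/3
  x^2: 12 a_4 - 3 a_3 + a_2 = 0  ->  12 a_4 = 3 a_3 - a_2 = -2  ->  a_4 = -1/6
  x^3: 20 a_5 - 4 a_4 = 0  ->  20 a_5 = 4 a_4 = -2/3  ->  a_5 = -1/30
  x^4: 30 a_6 - 5 a_5 - a_4 = 0  ->  30 a_6 = 5 a_5 + a_4 = -1/3  ->  a_6 = -1/90
Truncated series: y(x) = 2 + 2 x - 2 x^2 - (4/3) x^3 - (1/6) x^4 - (1/30) x^5 - (1/90) x^6 + O(x^7).

a_0 = 2; a_1 = 2; a_2 = -2; a_3 = -4/3; a_4 = -1/6; a_5 = -1/30; a_6 = -1/90


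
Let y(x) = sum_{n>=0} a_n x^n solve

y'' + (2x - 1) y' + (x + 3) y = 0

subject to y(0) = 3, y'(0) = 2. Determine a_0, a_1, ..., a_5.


Ansatz: y(x) = sum_{n>=0} a_n x^n, so y'(x) = sum_{n>=1} n a_n x^(n-1) and y''(x) = sum_{n>=2} n(n-1) a_n x^(n-2).
Substitute into P(x) y'' + Q(x) y' + R(x) y = 0 with P(x) = 1, Q(x) = 2x - 1, R(x) = x + 3, and match powers of x.
Initial conditions: a_0 = 3, a_1 = 2.
Setting the coefficient of each power of x to zero and solving order by order (substituting the coefficients already found):
  x^0: 2 a_2 - a_1 + 3 a_0 = 0  ->  2 a_2 = a_1 - 3 a_0 = -7  ->  a_2 = -7/2
  x^1: 6 a_3 - 2 a_2 + 5 a_1 + a_0 = 0  ->  6 a_3 = 2 a_2 - 5 a_1 - a_0 = -20  ->  a_3 = -10/3
  x^2: 12 a_4 - 3 a_3 + 7 a_2 + a_1 = 0  ->  12 a_4 = 3 a_3 - 7 a_2 - a_1 = 25/2  ->  a_4 = 25/24
  x^3: 20 a_5 - 4 a_4 + 9 a_3 + a_2 = 0  ->  20 a_5 = 4 a_4 - 9 a_3 - a_2 = 113/3  ->  a_5 = 113/60
Truncated series: y(x) = 3 + 2 x - (7/2) x^2 - (10/3) x^3 + (25/24) x^4 + (113/60) x^5 + O(x^6).

a_0 = 3; a_1 = 2; a_2 = -7/2; a_3 = -10/3; a_4 = 25/24; a_5 = 113/60


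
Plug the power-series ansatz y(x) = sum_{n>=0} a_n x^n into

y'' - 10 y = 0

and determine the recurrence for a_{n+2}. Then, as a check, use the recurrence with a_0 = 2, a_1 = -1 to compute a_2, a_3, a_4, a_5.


Substitute y = sum_n a_n x^n into y'' + (const) y = 0.
y''(x) = sum_{n>=0} (n+2)(n+1) a_{n+2} x^n.
The ODE becomes sum_n [(n+2)(n+1) a_{n+2} - 10 a_n] x^n = 0.
Setting each coefficient to zero gives the recurrence:
  (n+2)(n+1) a_{n+2} - 10 a_n = 0,
  a_{n+2} = 10 / ((n+1)(n+2)) a_n.

Check with a_0 = 2, a_1 = -1 (apply the recurrence for n = 0, 1, 2, 3): a_0 = 2, a_1 = -1, a_2 = 10, a_3 = -5/3, a_4 = 25/3, a_5 = -5/6.

a_{n+2} = 10/((n+1)(n+2)) * a_n; check: a_0 = 2, a_1 = -1, a_2 = 10, a_3 = -5/3, a_4 = 25/3, a_5 = -5/6


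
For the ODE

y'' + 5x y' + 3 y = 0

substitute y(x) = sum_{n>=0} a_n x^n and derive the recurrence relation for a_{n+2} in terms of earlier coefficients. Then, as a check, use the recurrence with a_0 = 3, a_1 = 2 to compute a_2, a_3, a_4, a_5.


Substitute y = sum_n a_n x^n.
y''(x) has coefficient (n+2)(n+1) a_{n+2} at x^n;
5 x y'(x) has coefficient 5 n a_n at x^n (shift);
3 y(x) has coefficient 3 a_n at x^n.
Matching x^n: (n+2)(n+1) a_{n+2} + (5n + 3) a_n = 0.
Thus a_{n+2} = (-5n - 3) / ((n+1)(n+2)) * a_n.

Check with a_0 = 3, a_1 = 2 (apply the recurrence for n = 0, 1, 2, 3): a_0 = 3, a_1 = 2, a_2 = -9/2, a_3 = -8/3, a_4 = 39/8, a_5 = 12/5.

a_(n+2) = (-5n - 3) / ((n+1)(n+2)) * a_n; check: a_0 = 3, a_1 = 2, a_2 = -9/2, a_3 = -8/3, a_4 = 39/8, a_5 = 12/5


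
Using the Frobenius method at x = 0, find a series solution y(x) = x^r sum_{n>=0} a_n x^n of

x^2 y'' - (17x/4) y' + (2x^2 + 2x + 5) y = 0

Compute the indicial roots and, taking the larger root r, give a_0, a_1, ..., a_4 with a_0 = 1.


Write in Frobenius form y'' + (p(x)/x) y' + (q(x)/x^2) y = 0:
  p(x) = -17/4,  q(x) = 2x^2 + 2x + 5.
Indicial equation: r(r-1) + (-17/4) r + (5) = 0 -> roots r_1 = 4, r_2 = 5/4.
Take r = r_1 = 4. Let y(x) = x^r sum_{n>=0} a_n x^n with a_0 = 1.
Substitute y = x^r sum a_n x^n and match x^{r+n}. The recurrence is
  D(n) a_n + 2 a_{n-1} + 2 a_{n-2} = 0,  where D(n) = (r+n)(r+n-1) + (-17/4)(r+n) + (5).
  a_n = [-2 a_{n-1} - 2 a_{n-2}] / D(n).
Since the indicial polynomial factors as (r - r_1)(r - r_2), D(n) = (r_1 + n - r_1)(r_1 + n - r_2) = n(n + 11/4).
Evaluating step by step (a_0 = 1):
  n = 1: D(1) = 1(1 + 11/4) = 15/4; numerator = -2(1) = -2; a_1 = (-2)/(15/4) = -8/15
  n = 2: D(2) = 2(2 + 11/4) = 19/2; numerator = -2(-8/15) - 2(1) = -14/15; a_2 = (-14/15)/(19/2) = -28/285
  n = 3: D(3) = 3(3 + 11/4) = 69/4; numerator = -2(-28/285) - 2(-8/15) = 24/19; a_3 = (24/19)/(69/4) = 32/437
  n = 4: D(4) = 4(4 + 11/4) = 27; numerator = -2(32/437) - 2(-28/285) = 328/6555; a_4 = (328/6555)/(27) = 328/176985

r = 4; a_0 = 1; a_1 = -8/15; a_2 = -28/285; a_3 = 32/437; a_4 = 328/176985


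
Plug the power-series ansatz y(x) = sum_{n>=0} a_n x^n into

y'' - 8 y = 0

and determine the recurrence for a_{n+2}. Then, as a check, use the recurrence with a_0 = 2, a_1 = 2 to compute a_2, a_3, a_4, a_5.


Substitute y = sum_n a_n x^n into y'' + (const) y = 0.
y''(x) = sum_{n>=0} (n+2)(n+1) a_{n+2} x^n.
The ODE becomes sum_n [(n+2)(n+1) a_{n+2} - 8 a_n] x^n = 0.
Setting each coefficient to zero gives the recurrence:
  (n+2)(n+1) a_{n+2} - 8 a_n = 0,
  a_{n+2} = 8 / ((n+1)(n+2)) a_n.

Check with a_0 = 2, a_1 = 2 (apply the recurrence for n = 0, 1, 2, 3): a_0 = 2, a_1 = 2, a_2 = 8, a_3 = 8/3, a_4 = 16/3, a_5 = 16/15.

a_{n+2} = 8/((n+1)(n+2)) * a_n; check: a_0 = 2, a_1 = 2, a_2 = 8, a_3 = 8/3, a_4 = 16/3, a_5 = 16/15


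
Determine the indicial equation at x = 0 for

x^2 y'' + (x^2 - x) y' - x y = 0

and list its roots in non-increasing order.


Divide by x^2 to reach normal form y'' + P_1(x) y' + P_2(x) y = 0 with P_1(x) = 1 - 1/x and P_2(x) = -1/x.
x = 0 is a singular point because the y'-coefficient 1 - 1/x has a pole at x = 0 and the y-coefficient -1/x has a pole at x = 0.
It is a regular singular point because x P_1(x) = p(x) = x - 1 and x^2 P_2(x) = q(x) = -x are polynomials, hence analytic at x = 0.
p(0) = -1,  q(0) = 0.
Indicial equation: r(r-1) + p(0) r + q(0) = 0, i.e. r^2 + (p(0) - 1) r + q(0) = 0, i.e. r^2 - 2 r = 0.
Discriminant: (-2)^2 - 4(0) = 4, so r = (2 ± 2)/2.
Solving: r_1 = 2, r_2 = 0.

indicial: r^2 - 2 r = 0; roots r_1 = 2, r_2 = 0


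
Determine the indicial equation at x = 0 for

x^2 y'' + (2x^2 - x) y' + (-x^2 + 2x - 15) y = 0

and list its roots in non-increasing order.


Divide by x^2 to reach normal form y'' + P_1(x) y' + P_2(x) y = 0 with P_1(x) = 2 - 1/x and P_2(x) = -1 + 2/x - 15/x^2.
x = 0 is a singular point because the y'-coefficient 2 - 1/x has a pole at x = 0 and the y-coefficient -1 + 2/x - 15/x^2 has a pole at x = 0.
It is a regular singular point because x P_1(x) = p(x) = 2x - 1 and x^2 P_2(x) = q(x) = -x^2 + 2x - 15 are polynomials, hence analytic at x = 0.
p(0) = -1,  q(0) = -15.
Indicial equation: r(r-1) + p(0) r + q(0) = 0, i.e. r^2 + (p(0) - 1) r + q(0) = 0, i.e. r^2 - 2 r - 15 = 0.
Discriminant: (-2)^2 - 4(-15) = 64, so r = (2 ± 8)/2.
Solving: r_1 = 5, r_2 = -3.

indicial: r^2 - 2 r - 15 = 0; roots r_1 = 5, r_2 = -3


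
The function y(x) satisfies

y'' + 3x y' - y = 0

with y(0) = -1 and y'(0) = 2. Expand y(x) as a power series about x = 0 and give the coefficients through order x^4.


Ansatz: y(x) = sum_{n>=0} a_n x^n, so y'(x) = sum_{n>=1} n a_n x^(n-1) and y''(x) = sum_{n>=2} n(n-1) a_n x^(n-2).
Substitute into P(x) y'' + Q(x) y' + R(x) y = 0 with P(x) = 1, Q(x) = 3x, R(x) = -1, and match powers of x.
Initial conditions: a_0 = -1, a_1 = 2.
Setting the coefficient of each power of x to zero and solving order by order (substituting the coefficients already found):
  x^0: 2 a_2 - a_0 = 0  ->  2 a_2 = a_0 = -1  ->  a_2 = -1/2
  x^1: 6 a_3 + 2 a_1 = 0  ->  6 a_3 = -2 a_1 = -4  ->  a_3 = -2/3
  x^2: 12 a_4 + 5 a_2 = 0  ->  12 a_4 = -5 a_2 = 5/2  ->  a_4 = 5/24
Truncated series: y(x) = -1 + 2 x - (1/2) x^2 - (2/3) x^3 + (5/24) x^4 + O(x^5).

a_0 = -1; a_1 = 2; a_2 = -1/2; a_3 = -2/3; a_4 = 5/24


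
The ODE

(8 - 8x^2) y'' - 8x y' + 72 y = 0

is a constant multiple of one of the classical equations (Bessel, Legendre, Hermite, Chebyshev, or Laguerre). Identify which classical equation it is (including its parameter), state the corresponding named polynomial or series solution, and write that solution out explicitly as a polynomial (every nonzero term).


All three coefficients share the factor 8; dividing through by 8 gives  (1 - x^2) y'' - x y' + 9 y = 0.
This matches the Chebyshev equation (1 - x^2) y'' - x y' + n^2 y = 0 (note the -x y' term, not -2x y') with n^2 = 9, so n = 3; the polynomial solution is T_3(x).
With y = sum_k a_k x^k, matching x^k gives (k+2)(k+1) a_{k+2} = (k^2 - n^2) a_k = (k - 3)(k + 3) a_k. The right side vanishes at k = 3, so the series with the parity of 3 terminates at degree 3.
Standard normalization: leading coefficient of T_n is 2^(n-1), so a_3 = 2^2 = 4. Work downward with a_k = (k+1)(k+2) a_{k+2} / ((k - 3)(k + 3)):
  a_1 = (2)(3)(4) / ((1 - 3)(1 + 3)) = 24/(-8) = -3
Hence T_3(x) = 4 x^3 - 3 x.

T_3(x); series = 4 x^3 - 3 x


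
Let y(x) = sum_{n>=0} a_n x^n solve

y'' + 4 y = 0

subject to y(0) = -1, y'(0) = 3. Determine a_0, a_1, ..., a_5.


Ansatz: y(x) = sum_{n>=0} a_n x^n, so y'(x) = sum_{n>=1} n a_n x^(n-1) and y''(x) = sum_{n>=2} n(n-1) a_n x^(n-2).
Substitute into P(x) y'' + Q(x) y' + R(x) y = 0 with P(x) = 1, Q(x) = 0, R(x) = 4, and match powers of x.
Initial conditions: a_0 = -1, a_1 = 3.
Setting the coefficient of each power of x to zero and solving order by order (substituting the coefficients already found):
  x^0: 2 a_2 + 4 a_0 = 0  ->  2 a_2 = -4 a_0 = 4  ->  a_2 = 2
  x^1: 6 a_3 + 4 a_1 = 0  ->  6 a_3 = -4 a_1 = -12  ->  a_3 = -2
  x^2: 12 a_4 + 4 a_2 = 0  ->  12 a_4 = -4 a_2 = -8  ->  a_4 = -2/3
  x^3: 20 a_5 + 4 a_3 = 0  ->  20 a_5 = -4 a_3 = 8  ->  a_5 = 2/5
Truncated series: y(x) = -1 + 3 x + 2 x^2 - 2 x^3 - (2/3) x^4 + (2/5) x^5 + O(x^6).

a_0 = -1; a_1 = 3; a_2 = 2; a_3 = -2; a_4 = -2/3; a_5 = 2/5


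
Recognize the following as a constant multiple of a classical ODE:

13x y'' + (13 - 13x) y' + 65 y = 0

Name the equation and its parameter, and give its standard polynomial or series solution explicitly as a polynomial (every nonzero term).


All three coefficients share the factor 13; dividing through by 13 gives  x y'' + (1 - x) y' + 5 y = 0.
This matches the Laguerre equation x y'' + (1 - x) y' + n y = 0 with n = 5; the polynomial solution is L_5(x).
With y = sum_k a_k x^k, matching x^k gives (k+1)k a_{k+1} + (k+1) a_{k+1} - k a_k + n a_k = 0, i.e. (k+1)^2 a_{k+1} = (k - n) a_k = (k - 5) a_k. The right side vanishes at k = 5, so the series terminates at degree 5.
Standard normalization L_n(0) = 1 gives a_0 = 1. Work upward with a_{k+1} = (k - 5) a_k / (k+1)^2:
  a_1 = (0 - 5)(1) / 1^2 = -5/1 = -5
  a_2 = (1 - 5)(-5) / 2^2 = 20/4 = 5
  a_3 = (2 - 5)(5) / 3^2 = -15/9 = -5/3
  a_4 = (3 - 5)(-5/3) / 4^2 = (10/3)/16 = 5/24
  a_5 = (4 - 5)(5/24) / 5^2 = (-5/24)/25 = -1/120
Hence L_5(x) = -x^5/120 + 5 x^4/24 - 5 x^3/3 + 5 x^2 - 5 x + 1.

L_5(x); series = -x^5/120 + 5 x^4/24 - 5 x^3/3 + 5 x^2 - 5 x + 1
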